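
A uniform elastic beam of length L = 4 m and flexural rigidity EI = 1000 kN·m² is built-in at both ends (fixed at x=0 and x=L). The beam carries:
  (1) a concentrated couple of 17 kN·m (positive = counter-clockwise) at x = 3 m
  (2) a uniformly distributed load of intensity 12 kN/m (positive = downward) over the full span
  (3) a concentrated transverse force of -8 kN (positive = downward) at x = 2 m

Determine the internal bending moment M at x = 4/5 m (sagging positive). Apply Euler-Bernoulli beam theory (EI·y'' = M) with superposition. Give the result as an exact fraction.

M(4/5) = -531/400 kN·m

Load 1 — applied couple M₀=17 kN·m at a=3 m (b=L-a=1):
  M_1 = R_Ax - M_A  [x≤a] with R_A=153/32, M_A=85/16 = (153/32)·(4/5) - (85/16) = -119/80 kN·m
Load 2 — uniform load w=12 kN/m over full span:
  M_2 = wLx/2 - wL²/12 - wx²/2 = 12·4·(4/5)/2 - 12·4²/12 - 12·(4/5)²/2 = -16/25 kN·m
Load 3 — point force P=-8 kN at a=2 m (b=L-a=2):
  M_3 = Pb²(3a+b)x/L³ - Pab²/L²  [x≤a] = (-8)·2²·(3·2+2)·(4/5)/4³ - (-8)·2·2²/4² = 4/5 kN·m
Superposition: M = Σ M_i = -531/400 kN·m ≈ -1.327500 kN·m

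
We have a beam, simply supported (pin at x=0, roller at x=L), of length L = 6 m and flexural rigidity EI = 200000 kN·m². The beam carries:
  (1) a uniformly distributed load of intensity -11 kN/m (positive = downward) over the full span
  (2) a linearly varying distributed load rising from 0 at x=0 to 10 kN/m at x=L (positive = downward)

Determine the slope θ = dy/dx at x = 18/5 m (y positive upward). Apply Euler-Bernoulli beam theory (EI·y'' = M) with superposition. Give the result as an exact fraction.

θ(18/5) = -2271/25000000 rad

Load 1 — uniform load w=-11 kN/m over full span:
  θ_1 = -w(L³-6Lx²+4x³)/(24EI) = -(-11)·(6³-6·6·(18/5)²+4·(18/5)³)/(24·200000) = -3663/25000000 rad
Load 2 — triangular load w₀=10 kN/m (0→w₀ over full span):
  θ_2 = -w₀(7L⁴-30L²x²+15x⁴)/(360LEI) = -10·(7·6⁴-30·6²·(18/5)²+15·(18/5)⁴)/(360·6·200000) = 87/1562500 rad
Superposition: θ = Σ θ_i = -2271/25000000 rad ≈ -0.000091 rad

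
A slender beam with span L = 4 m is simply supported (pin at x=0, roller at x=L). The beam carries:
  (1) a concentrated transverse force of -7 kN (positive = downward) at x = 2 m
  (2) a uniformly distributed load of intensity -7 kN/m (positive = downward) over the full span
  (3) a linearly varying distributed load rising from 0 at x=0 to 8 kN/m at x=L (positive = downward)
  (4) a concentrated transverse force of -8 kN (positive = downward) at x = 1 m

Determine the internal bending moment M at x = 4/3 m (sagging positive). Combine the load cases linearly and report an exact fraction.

Load 1 — point force P=-7 kN at a=2 m (b=L-a=2):
  M_1 = Pbx/L  [x≤a] = (-7)·2·(4/3)/4 = -14/3 kN·m
Load 2 — uniform load w=-7 kN/m over full span:
  M_2 = wx(L-x)/2 = (-7)·(4/3)·(4-(4/3))/2 = -112/9 kN·m
Load 3 — triangular load w₀=8 kN/m (0→w₀ over full span):
  M_3 = w₀Lx/6 - w₀x³/(6L) = 8·4·(4/3)/6 - 8·(4/3)³/(6·4) = 512/81 kN·m
Load 4 — point force P=-8 kN at a=1 m (b=L-a=3):
  M_4 = Pa(L-x)/L  [x>a] = (-8)·1·(4-(4/3))/4 = -16/3 kN·m
Superposition: M = Σ M_i = -1306/81 kN·m ≈ -16.123457 kN·m

M(4/3) = -1306/81 kN·m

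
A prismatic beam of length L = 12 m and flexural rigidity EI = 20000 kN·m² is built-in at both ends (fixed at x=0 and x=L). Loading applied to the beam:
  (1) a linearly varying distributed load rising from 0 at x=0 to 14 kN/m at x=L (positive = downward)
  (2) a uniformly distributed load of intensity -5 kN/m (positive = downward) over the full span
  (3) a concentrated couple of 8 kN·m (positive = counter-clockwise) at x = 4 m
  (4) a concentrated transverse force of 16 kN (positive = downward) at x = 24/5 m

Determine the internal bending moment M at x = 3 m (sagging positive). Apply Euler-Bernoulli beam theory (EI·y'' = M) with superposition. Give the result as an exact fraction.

Load 1 — triangular load w₀=14 kN/m (0→w₀ over full span):
  M_1 = 3w₀Lx/20 - w₀L²/30 - w₀x³/(6L) = 3·14·12·3/20 - 14·12²/30 - 14·3³/(6·12) = 63/20 kN·m
Load 2 — uniform load w=-5 kN/m over full span:
  M_2 = wLx/2 - wL²/12 - wx²/2 = (-5)·12·3/2 - (-5)·12²/12 - (-5)·3²/2 = -15/2 kN·m
Load 3 — applied couple M₀=8 kN·m at a=4 m (b=L-a=8):
  M_3 = R_Ax - M_A  [x≤a] with R_A=8/9, M_A=0 = (8/9)·3 - 0 = 8/3 kN·m
Load 4 — point force P=16 kN at a=24/5 m (b=L-a=36/5):
  M_4 = Pb²(3a+b)x/L³ - Pab²/L²  [x≤a] = 16·(36/5)²·(3·(24/5)+(36/5))·3/12³ - 16·(24/5)·(36/5)²/12² = 432/125 kN·m
Superposition: M = Σ M_i = 2659/1500 kN·m ≈ 1.772667 kN·m

M(3) = 2659/1500 kN·m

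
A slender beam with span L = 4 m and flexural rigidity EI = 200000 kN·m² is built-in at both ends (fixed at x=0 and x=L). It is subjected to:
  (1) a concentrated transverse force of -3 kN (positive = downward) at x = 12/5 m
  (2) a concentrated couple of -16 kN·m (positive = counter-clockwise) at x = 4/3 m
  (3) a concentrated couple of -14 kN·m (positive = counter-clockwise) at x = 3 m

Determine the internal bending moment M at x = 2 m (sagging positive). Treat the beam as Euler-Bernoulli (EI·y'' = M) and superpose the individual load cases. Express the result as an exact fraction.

Load 1 — point force P=-3 kN at a=12/5 m (b=L-a=8/5):
  M_1 = Pb²(3a+b)x/L³ - Pab²/L²  [x≤a] = (-3)·(8/5)²·(3·(12/5)+(8/5))·2/4³ - (-3)·(12/5)·(8/5)²/4² = -24/25 kN·m
Load 2 — applied couple M₀=-16 kN·m at a=4/3 m (b=L-a=8/3):
  M_2 = R_Ax - M_A - M₀  [x>a] with R_A=-16/3, M_A=0 = (-16/3)·2 - 0 - (-16) = 16/3 kN·m
Load 3 — applied couple M₀=-14 kN·m at a=3 m (b=L-a=1):
  M_3 = R_Ax - M_A  [x≤a] with R_A=-63/16, M_A=-35/8 = (-63/16)·2 - (-35/8) = -7/2 kN·m
Superposition: M = Σ M_i = 131/150 kN·m ≈ 0.873333 kN·m

M(2) = 131/150 kN·m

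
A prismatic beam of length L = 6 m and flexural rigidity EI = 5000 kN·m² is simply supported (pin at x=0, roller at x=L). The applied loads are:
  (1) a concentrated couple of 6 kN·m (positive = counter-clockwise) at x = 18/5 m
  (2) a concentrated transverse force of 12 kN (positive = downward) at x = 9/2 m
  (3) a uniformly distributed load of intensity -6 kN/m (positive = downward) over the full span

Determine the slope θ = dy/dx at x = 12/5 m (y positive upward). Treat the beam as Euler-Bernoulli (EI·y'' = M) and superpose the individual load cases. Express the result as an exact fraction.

θ(12/5) = 7509/5000000 rad

Load 1 — applied couple M₀=6 kN·m at a=18/5 m (b=L-a=12/5):
  θ_1 = (M₀x²/(2L)+C₁)/EI  [x≤a] with C₁=M₀(3b²-L²)/(6L)=-78/25 = (6·(12/5)²/(2·6)+(-78/25))/5000 = -3/62500 rad
Load 2 — point force P=12 kN at a=9/2 m (b=L-a=3/2):
  θ_2 = -Pb(L²-b²-3x²)/(6LEI)  [x≤a] = -12·(3/2)·(6²-(3/2)²-3·(12/5)²)/(6·6·5000) = -1647/1000000 rad
Load 3 — uniform load w=-6 kN/m over full span:
  θ_3 = -w(L³-6Lx²+4x³)/(24EI) = -(-6)·(6³-6·6·(12/5)²+4·(12/5)³)/(24·5000) = 999/312500 rad
Superposition: θ = Σ θ_i = 7509/5000000 rad ≈ 0.001502 rad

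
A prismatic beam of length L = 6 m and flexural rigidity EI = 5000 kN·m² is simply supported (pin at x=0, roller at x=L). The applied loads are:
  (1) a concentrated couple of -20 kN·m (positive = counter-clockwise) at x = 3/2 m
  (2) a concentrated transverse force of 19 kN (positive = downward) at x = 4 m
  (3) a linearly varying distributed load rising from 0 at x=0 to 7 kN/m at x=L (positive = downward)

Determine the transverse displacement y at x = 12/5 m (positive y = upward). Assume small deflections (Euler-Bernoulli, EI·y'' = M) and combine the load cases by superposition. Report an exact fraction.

y(12/5) = -14461951/468750000 m

Load 1 — applied couple M₀=-20 kN·m at a=3/2 m (b=L-a=9/2):
  y_1 = (M₀x³/(6L)-M₀(x-a)²/2+C₁x)/EI  [x>a] with C₁=M₀(3b²-L²)/(6L)=-55/4 = ((-20)·(12/5)³/(6·6)-(-20)·((12/5)-(3/2))²/2+(-55/4)·(12/5))/5000 = -1629/250000 m
Load 2 — point force P=19 kN at a=4 m (b=L-a=2):
  y_2 = -Pbx(L²-b²-x²)/(6LEI)  [x≤a] = -19·2·(12/5)·(6²-2²-(12/5)²)/(6·6·5000) = -3116/234375 m
Load 3 — triangular load w₀=7 kN/m (0→w₀ over full span):
  y_3 = -w₀x(7L⁴-10L²x²+3x⁴)/(360LEI) = -7·(12/5)·(7·6⁴-10·6²·(12/5)²+3·(12/5)⁴)/(360·6·5000) = -215649/19531250 m
Superposition: y = Σ y_i = -14461951/468750000 m ≈ -0.030852 m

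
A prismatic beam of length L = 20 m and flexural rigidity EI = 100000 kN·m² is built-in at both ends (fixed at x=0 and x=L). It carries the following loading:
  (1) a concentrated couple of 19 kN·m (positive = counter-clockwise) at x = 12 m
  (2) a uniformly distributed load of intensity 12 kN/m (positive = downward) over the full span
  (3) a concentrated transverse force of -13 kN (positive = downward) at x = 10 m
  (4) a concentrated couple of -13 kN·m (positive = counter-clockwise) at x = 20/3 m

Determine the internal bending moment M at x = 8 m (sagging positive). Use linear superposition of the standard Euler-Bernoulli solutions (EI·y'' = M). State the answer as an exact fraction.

Load 1 — applied couple M₀=19 kN·m at a=12 m (b=L-a=8):
  M_1 = R_Ax - M_A  [x≤a] with R_A=171/125, M_A=152/25 = (171/125)·8 - (152/25) = 608/125 kN·m
Load 2 — uniform load w=12 kN/m over full span:
  M_2 = wLx/2 - wL²/12 - wx²/2 = 12·20·8/2 - 12·20²/12 - 12·8²/2 = 176 kN·m
Load 3 — point force P=-13 kN at a=10 m (b=L-a=10):
  M_3 = Pb²(3a+b)x/L³ - Pab²/L²  [x≤a] = (-13)·10²·(3·10+10)·8/20³ - (-13)·10·10²/20² = -39/2 kN·m
Load 4 — applied couple M₀=-13 kN·m at a=20/3 m (b=L-a=40/3):
  M_4 = R_Ax - M_A - M₀  [x>a] with R_A=-13/15, M_A=0 = (-13/15)·8 - 0 - (-13) = 91/15 kN·m
Superposition: M = Σ M_i = 125573/750 kN·m ≈ 167.430667 kN·m

M(8) = 125573/750 kN·m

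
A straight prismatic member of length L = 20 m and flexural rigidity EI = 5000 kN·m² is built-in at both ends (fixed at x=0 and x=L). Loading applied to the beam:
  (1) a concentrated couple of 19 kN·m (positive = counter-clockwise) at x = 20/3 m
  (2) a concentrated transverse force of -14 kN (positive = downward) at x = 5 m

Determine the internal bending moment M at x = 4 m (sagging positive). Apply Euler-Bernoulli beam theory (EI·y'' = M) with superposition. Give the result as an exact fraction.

Load 1 — applied couple M₀=19 kN·m at a=20/3 m (b=L-a=40/3):
  M_1 = R_Ax - M_A  [x≤a] with R_A=19/15, M_A=0 = (19/15)·4 - 0 = 76/15 kN·m
Load 2 — point force P=-14 kN at a=5 m (b=L-a=15):
  M_2 = Pb²(3a+b)x/L³ - Pab²/L²  [x≤a] = (-14)·15²·(3·5+15)·4/20³ - (-14)·5·15²/20² = -63/8 kN·m
Superposition: M = Σ M_i = -337/120 kN·m ≈ -2.808333 kN·m

M(4) = -337/120 kN·m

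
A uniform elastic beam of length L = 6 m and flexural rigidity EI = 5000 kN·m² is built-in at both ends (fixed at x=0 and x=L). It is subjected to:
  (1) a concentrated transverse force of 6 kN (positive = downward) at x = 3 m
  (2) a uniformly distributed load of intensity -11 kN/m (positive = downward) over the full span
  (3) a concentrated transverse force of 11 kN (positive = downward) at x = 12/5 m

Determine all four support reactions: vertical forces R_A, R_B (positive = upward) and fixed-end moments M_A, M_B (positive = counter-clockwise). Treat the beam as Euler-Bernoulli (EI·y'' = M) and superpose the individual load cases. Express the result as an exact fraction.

Load 1 — point force P=6 kN at a=3 m (b=L-a=3):
  R_A = Pb²(3a+b)/L³ = 6·3²·(3·3+3)/6³ = 3 kN
  M_A = Pab²/L² = 6·3·3²/6² = 9/2 kN·m
  R_B = Pa²(a+3b)/L³ = 6·3²·(3+3·3)/6³ = 3 kN
  M_B = -Pa²b/L² = -6·3²·3/6² = -9/2 kN·m
Load 2 — uniform load w=-11 kN/m over full span:
  R_A = wL/2 = (-11)·6/2 = -33 kN
  M_A = wL²/12 = (-11)·6²/12 = -33 kN·m
  R_B = wL/2 = (-11)·6/2 = -33 kN
  M_B = -wL²/12 = -(-11)·6²/12 = 33 kN·m
Load 3 — point force P=11 kN at a=12/5 m (b=L-a=18/5):
  R_A = Pb²(3a+b)/L³ = 11·(18/5)²·(3·(12/5)+(18/5))/6³ = 891/125 kN
  M_A = Pab²/L² = 11·(12/5)·(18/5)²/6² = 1188/125 kN·m
  R_B = Pa²(a+3b)/L³ = 11·(12/5)²·((12/5)+3·(18/5))/6³ = 484/125 kN
  M_B = -Pa²b/L² = -11·(12/5)²·(18/5)/6² = -792/125 kN·m
Superposition: R_A = -2859/125 kN, M_A = -4749/250 kN·m, R_B = -3266/125 kN, M_B = 5541/250 kN·m

R_A = -2859/125 kN, M_A = -4749/250 kN·m, R_B = -3266/125 kN, M_B = 5541/250 kN·m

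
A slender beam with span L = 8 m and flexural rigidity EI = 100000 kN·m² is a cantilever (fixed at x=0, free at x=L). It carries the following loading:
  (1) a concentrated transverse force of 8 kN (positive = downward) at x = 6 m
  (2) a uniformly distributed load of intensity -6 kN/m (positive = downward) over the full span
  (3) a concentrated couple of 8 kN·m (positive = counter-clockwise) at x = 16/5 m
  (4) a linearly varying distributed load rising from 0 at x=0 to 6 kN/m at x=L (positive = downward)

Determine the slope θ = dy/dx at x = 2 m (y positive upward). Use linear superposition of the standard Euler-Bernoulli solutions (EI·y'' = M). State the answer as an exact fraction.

Load 1 — point force P=8 kN at a=6 m (b=L-a=2):
  θ_1 = -Px(2a-x)/(2EI)  [x≤a] = -8·2·(2·6-2)/(2·100000) = -1/1250 rad
Load 2 — uniform load w=-6 kN/m over full span:
  θ_2 = -wx(x²-3Lx+3L²)/(6EI) = -(-6)·2·(2²-3·8·2+3·8²)/(6·100000) = 37/12500 rad
Load 3 — applied couple M₀=8 kN·m at a=16/5 m (b=L-a=24/5):
  θ_3 = M₀x/EI  [x≤a] = 8·2/100000 = 1/6250 rad
Load 4 — triangular load w₀=6 kN/m (0→w₀ over full span):
  θ_4 = (w₀Lx²/4-w₀L²x/3-w₀x⁴/(24L))/EI = (6·8·2²/4-6·8²·2/3-6·2⁴/(24·8))/100000 = -417/200000 rad
Superposition: θ = Σ θ_i = 47/200000 rad ≈ 0.000235 rad

θ(2) = 47/200000 rad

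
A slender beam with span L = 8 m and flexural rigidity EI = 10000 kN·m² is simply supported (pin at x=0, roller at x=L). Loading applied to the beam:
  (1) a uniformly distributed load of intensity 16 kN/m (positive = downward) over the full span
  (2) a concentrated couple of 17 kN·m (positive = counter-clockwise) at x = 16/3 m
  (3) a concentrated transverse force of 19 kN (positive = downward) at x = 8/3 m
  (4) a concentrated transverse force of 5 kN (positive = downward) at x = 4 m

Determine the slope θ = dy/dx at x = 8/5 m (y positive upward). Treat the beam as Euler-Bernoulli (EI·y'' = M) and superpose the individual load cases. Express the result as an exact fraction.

θ(8/5) = -453569/12656250 rad

Load 1 — uniform load w=16 kN/m over full span:
  θ_1 = -w(L³-6Lx²+4x³)/(24EI) = -16·(8³-6·8·(8/5)²+4·(8/5)³)/(24·10000) = -2112/78125 rad
Load 2 — applied couple M₀=17 kN·m at a=16/3 m (b=L-a=8/3):
  θ_2 = (M₀x²/(2L)+C₁)/EI  [x≤a] with C₁=M₀(3b²-L²)/(6L)=-136/9 = (17·(8/5)²/(2·8)+(-136/9))/10000 = -697/562500 rad
Load 3 — point force P=19 kN at a=8/3 m (b=L-a=16/3):
  θ_3 = -Pb(L²-b²-3x²)/(6LEI)  [x≤a] = -19·(16/3)·(8²-(16/3)²-3·(8/5)²)/(6·8·10000) = -7448/1265625 rad
Load 4 — point force P=5 kN at a=4 m (b=L-a=4):
  θ_4 = -Pb(L²-b²-3x²)/(6LEI)  [x≤a] = -5·4·(8²-4²-3·(8/5)²)/(6·8·10000) = -21/12500 rad
Superposition: θ = Σ θ_i = -453569/12656250 rad ≈ -0.035838 rad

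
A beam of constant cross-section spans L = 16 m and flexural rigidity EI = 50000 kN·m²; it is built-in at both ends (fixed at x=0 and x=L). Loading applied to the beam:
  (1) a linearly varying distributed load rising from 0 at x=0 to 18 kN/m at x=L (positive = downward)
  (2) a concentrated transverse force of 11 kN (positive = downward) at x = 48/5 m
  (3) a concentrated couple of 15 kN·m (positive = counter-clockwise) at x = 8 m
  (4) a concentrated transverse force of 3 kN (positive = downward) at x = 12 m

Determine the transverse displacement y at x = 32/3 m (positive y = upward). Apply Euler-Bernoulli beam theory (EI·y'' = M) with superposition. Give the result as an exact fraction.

Load 1 — triangular load w₀=18 kN/m (0→w₀ over full span):
  y_1 = -w₀x²(L-x)²(x+2L)/(120LEI) = -18·(32/3)²·(16-(32/3))²·((32/3)+2·16)/(120·16·50000) = -32768/1265625 m
Load 2 — point force P=11 kN at a=48/5 m (b=L-a=32/5):
  y_2 = -Pa²(L-x)²(3bL-(3b+a)(L-x))/(6L³EI)  [x>a] = -11·(48/5)²·(16-(32/3))²·(3·(32/5)·16-(3·(32/5)+(48/5))·(16-(32/3)))/(6·16³·50000) = -1408/390625 m
Load 3 — applied couple M₀=15 kN·m at a=8 m (b=L-a=8):
  y_3 = (R_Ax³/6 - M_Ax²/2 - M₀(x-a)²/2)/EI  [x>a] with R_A=45/32, M_A=15/4 = ((45/32)·(32/3)³/6 - (15/4)·(32/3)²/2 - 15·((32/3)-8)²/2)/50000 = 2/5625 m
Load 4 — point force P=3 kN at a=12 m (b=L-a=4):
  y_4 = -Pb²x²(3aL-(3a+b)x)/(6L³EI)  [x≤a] = -3·4²·(32/3)²·(3·12·16-(3·12+4)·(32/3))/(6·16³·50000) = -56/84375 m
Superposition: y = Σ y_i = -942998/31640625 m ≈ -0.029803 m

y(32/3) = -942998/31640625 m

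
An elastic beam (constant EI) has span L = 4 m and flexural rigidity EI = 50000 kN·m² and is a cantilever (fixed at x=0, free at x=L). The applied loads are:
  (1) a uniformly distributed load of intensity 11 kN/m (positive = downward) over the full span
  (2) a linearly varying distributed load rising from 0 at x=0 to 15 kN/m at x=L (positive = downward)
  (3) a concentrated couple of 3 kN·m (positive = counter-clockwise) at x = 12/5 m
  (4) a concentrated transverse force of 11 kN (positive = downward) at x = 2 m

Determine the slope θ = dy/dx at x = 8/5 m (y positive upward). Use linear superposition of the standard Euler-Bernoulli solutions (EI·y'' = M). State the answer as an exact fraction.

Load 1 — uniform load w=11 kN/m over full span:
  θ_1 = -wx(x²-3Lx+3L²)/(6EI) = -11·(8/5)·((8/5)²-3·4·(8/5)+3·4²)/(6·50000) = -2156/1171875 rad
Load 2 — triangular load w₀=15 kN/m (0→w₀ over full span):
  θ_2 = (w₀Lx²/4-w₀L²x/3-w₀x⁴/(24L))/EI = (15·4·(8/5)²/4-15·4²·(8/5)/3-15·(8/5)⁴/(24·4))/50000 = -708/390625 rad
Load 3 — applied couple M₀=3 kN·m at a=12/5 m (b=L-a=8/5):
  θ_3 = M₀x/EI  [x≤a] = 3·(8/5)/50000 = 3/31250 rad
Load 4 — point force P=11 kN at a=2 m (b=L-a=2):
  θ_4 = -Px(2a-x)/(2EI)  [x≤a] = -11·(8/5)·(2·2-(8/5))/(2·50000) = -33/78125 rad
Superposition: θ = Σ θ_i = -373/93750 rad ≈ -0.003979 rad

θ(8/5) = -373/93750 rad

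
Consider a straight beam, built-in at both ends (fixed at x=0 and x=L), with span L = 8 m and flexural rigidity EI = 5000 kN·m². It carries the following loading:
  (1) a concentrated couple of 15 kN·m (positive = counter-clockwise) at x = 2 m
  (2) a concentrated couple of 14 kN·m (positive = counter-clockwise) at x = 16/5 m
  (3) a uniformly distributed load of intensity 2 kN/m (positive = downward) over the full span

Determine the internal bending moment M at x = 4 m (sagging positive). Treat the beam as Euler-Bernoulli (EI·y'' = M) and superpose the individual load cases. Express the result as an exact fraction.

Load 1 — applied couple M₀=15 kN·m at a=2 m (b=L-a=6):
  M_1 = R_Ax - M_A - M₀  [x>a] with R_A=135/64, M_A=-45/16 = (135/64)·4 - (-45/16) - 15 = -15/4 kN·m
Load 2 — applied couple M₀=14 kN·m at a=16/5 m (b=L-a=24/5):
  M_2 = R_Ax - M_A - M₀  [x>a] with R_A=63/25, M_A=42/25 = (63/25)·4 - (42/25) - 14 = -28/5 kN·m
Load 3 — uniform load w=2 kN/m over full span:
  M_3 = wLx/2 - wL²/12 - wx²/2 = 2·8·4/2 - 2·8²/12 - 2·4²/2 = 16/3 kN·m
Superposition: M = Σ M_i = -241/60 kN·m ≈ -4.016667 kN·m

M(4) = -241/60 kN·m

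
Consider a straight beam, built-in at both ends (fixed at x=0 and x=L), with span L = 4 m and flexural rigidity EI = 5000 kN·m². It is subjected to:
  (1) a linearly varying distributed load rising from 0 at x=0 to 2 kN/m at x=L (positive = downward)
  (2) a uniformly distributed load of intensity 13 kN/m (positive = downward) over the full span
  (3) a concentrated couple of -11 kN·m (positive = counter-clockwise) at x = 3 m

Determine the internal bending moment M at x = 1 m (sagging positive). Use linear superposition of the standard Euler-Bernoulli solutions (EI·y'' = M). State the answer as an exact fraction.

Load 1 — triangular load w₀=2 kN/m (0→w₀ over full span):
  M_1 = 3w₀Lx/20 - w₀L²/30 - w₀x³/(6L) = 3·2·4·1/20 - 2·4²/30 - 2·1³/(6·4) = 1/20 kN·m
Load 2 — uniform load w=13 kN/m over full span:
  M_2 = wLx/2 - wL²/12 - wx²/2 = 13·4·1/2 - 13·4²/12 - 13·1²/2 = 13/6 kN·m
Load 3 — applied couple M₀=-11 kN·m at a=3 m (b=L-a=1):
  M_3 = R_Ax - M_A  [x≤a] with R_A=-99/32, M_A=-55/16 = (-99/32)·1 - (-55/16) = 11/32 kN·m
Superposition: M = Σ M_i = 1229/480 kN·m ≈ 2.560417 kN·m

M(1) = 1229/480 kN·m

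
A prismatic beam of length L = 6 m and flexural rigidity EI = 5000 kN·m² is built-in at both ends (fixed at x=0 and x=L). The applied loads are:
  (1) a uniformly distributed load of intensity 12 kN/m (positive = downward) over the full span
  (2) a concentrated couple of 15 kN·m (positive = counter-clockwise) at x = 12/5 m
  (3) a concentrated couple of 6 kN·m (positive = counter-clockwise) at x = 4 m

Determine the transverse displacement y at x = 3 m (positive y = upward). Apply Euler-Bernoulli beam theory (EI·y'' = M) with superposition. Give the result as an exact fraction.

y(3) = -381/50000 m

Load 1 — uniform load w=12 kN/m over full span:
  y_1 = -wx²(L-x)²/(24EI) = -12·3²·(6-3)²/(24·5000) = -81/10000 m
Load 2 — applied couple M₀=15 kN·m at a=12/5 m (b=L-a=18/5):
  y_2 = (R_Ax³/6 - M_Ax²/2 - M₀(x-a)²/2)/EI  [x>a] with R_A=18/5, M_A=9/5 = ((18/5)·3³/6 - (9/5)·3²/2 - 15·(3-(12/5))²/2)/5000 = 27/25000 m
Load 3 — applied couple M₀=6 kN·m at a=4 m (b=L-a=2):
  y_3 = (R_Ax³/6 - M_Ax²/2)/EI  [x≤a] with R_A=4/3, M_A=2 = ((4/3)·3³/6 - 2·3²/2)/5000 = -3/5000 m
Superposition: y = Σ y_i = -381/50000 m ≈ -0.007620 m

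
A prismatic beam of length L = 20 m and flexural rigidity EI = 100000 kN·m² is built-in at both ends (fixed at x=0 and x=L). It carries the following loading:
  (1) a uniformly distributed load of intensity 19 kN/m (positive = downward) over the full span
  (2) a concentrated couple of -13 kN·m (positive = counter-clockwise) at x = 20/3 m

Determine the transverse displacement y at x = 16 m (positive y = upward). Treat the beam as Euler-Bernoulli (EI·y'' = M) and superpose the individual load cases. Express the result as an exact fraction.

y(16) = -18383/562500 m

Load 1 — uniform load w=19 kN/m over full span:
  y_1 = -wx²(L-x)²/(24EI) = -19·16²·(20-16)²/(24·100000) = -304/9375 m
Load 2 — applied couple M₀=-13 kN·m at a=20/3 m (b=L-a=40/3):
  y_2 = (R_Ax³/6 - M_Ax²/2 - M₀(x-a)²/2)/EI  [x>a] with R_A=-13/15, M_A=0 = ((-13/15)·16³/6 - 0·16²/2 - (-13)·(16-(20/3))²/2)/100000 = -143/562500 m
Superposition: y = Σ y_i = -18383/562500 m ≈ -0.032681 m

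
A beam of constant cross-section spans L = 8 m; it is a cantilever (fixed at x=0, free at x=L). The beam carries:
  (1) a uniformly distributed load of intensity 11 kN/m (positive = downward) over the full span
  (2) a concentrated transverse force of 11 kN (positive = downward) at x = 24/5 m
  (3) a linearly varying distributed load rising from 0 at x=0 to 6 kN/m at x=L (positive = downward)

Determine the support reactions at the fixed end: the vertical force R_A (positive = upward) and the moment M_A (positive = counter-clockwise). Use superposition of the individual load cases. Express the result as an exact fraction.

Load 1 — uniform load w=11 kN/m over full span:
  R_A = wL = 11·8 = 88 kN
  M_A = wL²/2 = 11·8²/2 = 352 kN·m
Load 2 — point force P=11 kN at a=24/5 m (b=L-a=16/5):
  R_A = P = 11 kN
  M_A = Pa = 11·(24/5) = 264/5 kN·m
Load 3 — triangular load w₀=6 kN/m (0→w₀ over full span):
  R_A = w₀L/2 = 6·8/2 = 24 kN
  M_A = w₀L²/3 = 6·8²/3 = 128 kN·m
Superposition: R_A = 123 kN, M_A = 2664/5 kN·m

R_A = 123 kN, M_A = 2664/5 kN·m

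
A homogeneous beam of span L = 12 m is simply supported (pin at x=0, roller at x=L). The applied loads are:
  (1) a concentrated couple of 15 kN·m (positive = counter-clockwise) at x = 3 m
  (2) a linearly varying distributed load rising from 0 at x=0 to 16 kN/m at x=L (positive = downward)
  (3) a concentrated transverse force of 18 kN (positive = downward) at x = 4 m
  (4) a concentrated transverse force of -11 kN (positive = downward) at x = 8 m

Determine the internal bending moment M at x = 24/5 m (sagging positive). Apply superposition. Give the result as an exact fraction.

Load 1 — applied couple M₀=15 kN·m at a=3 m (b=L-a=9):
  M_1 = M₀x/L - M₀  [x>a] = 15·(24/5)/12 - 15 = -9 kN·m
Load 2 — triangular load w₀=16 kN/m (0→w₀ over full span):
  M_2 = w₀Lx/6 - w₀x³/(6L) = 16·12·(24/5)/6 - 16·(24/5)³/(6·12) = 16128/125 kN·m
Load 3 — point force P=18 kN at a=4 m (b=L-a=8):
  M_3 = Pa(L-x)/L  [x>a] = 18·4·(12-(24/5))/12 = 216/5 kN·m
Load 4 — point force P=-11 kN at a=8 m (b=L-a=4):
  M_4 = Pbx/L  [x≤a] = (-11)·4·(24/5)/12 = -88/5 kN·m
Superposition: M = Σ M_i = 18203/125 kN·m ≈ 145.624000 kN·m

M(24/5) = 18203/125 kN·m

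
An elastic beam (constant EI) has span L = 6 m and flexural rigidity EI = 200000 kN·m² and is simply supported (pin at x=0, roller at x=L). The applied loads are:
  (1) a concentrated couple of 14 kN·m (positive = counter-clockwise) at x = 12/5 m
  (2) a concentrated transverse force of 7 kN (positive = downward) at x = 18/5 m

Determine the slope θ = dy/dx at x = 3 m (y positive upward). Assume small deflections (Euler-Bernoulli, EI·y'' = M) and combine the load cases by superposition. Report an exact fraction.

θ(3) = 427/50000000 rad

Load 1 — applied couple M₀=14 kN·m at a=12/5 m (b=L-a=18/5):
  θ_1 = (M₀x²/(2L)-M₀(x-a)+C₁)/EI  [x>a] with C₁=M₀(3b²-L²)/(6L)=28/25 = (14·3²/(2·6)-14·(3-(12/5))+(28/25))/200000 = 161/10000000 rad
Load 2 — point force P=7 kN at a=18/5 m (b=L-a=12/5):
  θ_2 = -Pb(L²-b²-3x²)/(6LEI)  [x≤a] = -7·(12/5)·(6²-(12/5)²-3·3²)/(6·6·200000) = -189/25000000 rad
Superposition: θ = Σ θ_i = 427/50000000 rad ≈ 0.000009 rad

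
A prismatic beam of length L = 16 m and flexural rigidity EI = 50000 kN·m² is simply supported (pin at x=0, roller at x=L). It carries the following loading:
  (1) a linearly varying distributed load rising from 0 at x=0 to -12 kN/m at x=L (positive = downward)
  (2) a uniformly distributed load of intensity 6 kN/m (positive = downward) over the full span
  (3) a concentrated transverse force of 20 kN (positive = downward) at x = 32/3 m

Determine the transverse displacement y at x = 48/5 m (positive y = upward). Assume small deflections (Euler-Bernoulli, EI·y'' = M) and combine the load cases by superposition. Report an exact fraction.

Load 1 — triangular load w₀=-12 kN/m (0→w₀ over full span):
  y_1 = -w₀x(7L⁴-10L²x²+3x⁴)/(360LEI) = -(-12)·(48/5)·(7·16⁴-10·16²·(48/5)²+3·(48/5)⁴)/(360·16·50000) = 4849664/48828125 m
Load 2 — uniform load w=6 kN/m over full span:
  y_2 = -wx(L³-2Lx²+x³)/(24EI) = -6·(48/5)·(16³-2·16·(48/5)²+(48/5)³)/(24·50000) = -190464/1953125 m
Load 3 — point force P=20 kN at a=32/3 m (b=L-a=16/3):
  y_3 = -Pbx(L²-b²-x²)/(6LEI)  [x≤a] = -20·(16/3)·(48/5)·(16²-(16/3)²-(48/5)²)/(6·16·50000) = -60928/2109375 m
Superposition: y = Σ y_i = -35702272/1318359375 m ≈ -0.027081 m

y(48/5) = -35702272/1318359375 m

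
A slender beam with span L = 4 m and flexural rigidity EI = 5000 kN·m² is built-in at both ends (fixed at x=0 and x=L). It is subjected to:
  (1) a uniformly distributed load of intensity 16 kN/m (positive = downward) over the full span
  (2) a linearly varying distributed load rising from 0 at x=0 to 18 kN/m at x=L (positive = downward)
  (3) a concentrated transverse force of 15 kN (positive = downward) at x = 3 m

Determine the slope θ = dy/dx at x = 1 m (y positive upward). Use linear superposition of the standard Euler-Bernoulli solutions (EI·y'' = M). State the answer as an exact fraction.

θ(1) = -4489/1600000 rad

Load 1 — uniform load w=16 kN/m over full span:
  θ_1 = -wx(L-x)(L-2x)/(12EI) = -16·1·(4-1)·(4-2·1)/(12·5000) = -1/625 rad
Load 2 — triangular load w₀=18 kN/m (0→w₀ over full span):
  θ_2 = -w₀(2x(L-x)(L-2x)(x+2L)+x²(L-x)²)/(120LEI) = -18·(2·1·(4-1)·(4-2·1)·(1+2·4)+1²·(4-1)²)/(120·4·5000) = -351/400000 rad
Load 3 — point force P=15 kN at a=3 m (b=L-a=1):
  θ_3 = -Pb²x(2aL-(3a+b)x)/(2L³EI)  [x≤a] = -15·1²·1·(2·3·4-(3·3+1)·1)/(2·4³·5000) = -21/64000 rad
Superposition: θ = Σ θ_i = -4489/1600000 rad ≈ -0.002806 rad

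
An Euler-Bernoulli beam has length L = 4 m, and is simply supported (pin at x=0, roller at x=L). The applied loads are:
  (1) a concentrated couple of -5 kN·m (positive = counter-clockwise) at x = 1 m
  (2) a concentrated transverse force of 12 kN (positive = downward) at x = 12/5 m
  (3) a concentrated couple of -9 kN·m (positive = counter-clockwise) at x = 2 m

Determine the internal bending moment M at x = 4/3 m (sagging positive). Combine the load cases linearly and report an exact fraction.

M(4/3) = 101/15 kN·m

Load 1 — applied couple M₀=-5 kN·m at a=1 m (b=L-a=3):
  M_1 = M₀x/L - M₀  [x>a] = (-5)·(4/3)/4 - (-5) = 10/3 kN·m
Load 2 — point force P=12 kN at a=12/5 m (b=L-a=8/5):
  M_2 = Pbx/L  [x≤a] = 12·(8/5)·(4/3)/4 = 32/5 kN·m
Load 3 — applied couple M₀=-9 kN·m at a=2 m (b=L-a=2):
  M_3 = M₀x/L  [x≤a] = (-9)·(4/3)/4 = -3 kN·m
Superposition: M = Σ M_i = 101/15 kN·m ≈ 6.733333 kN·m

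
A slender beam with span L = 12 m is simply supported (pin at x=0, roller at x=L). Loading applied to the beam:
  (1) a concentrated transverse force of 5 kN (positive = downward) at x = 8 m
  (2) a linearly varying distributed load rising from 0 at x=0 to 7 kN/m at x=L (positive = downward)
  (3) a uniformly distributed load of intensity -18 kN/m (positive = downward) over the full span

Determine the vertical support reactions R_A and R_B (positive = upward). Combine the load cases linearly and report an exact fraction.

Load 1 — point force P=5 kN at a=8 m (b=L-a=4):
  R_A = Pb/L = 5·4/12 = 5/3 kN
  R_B = Pa/L = 5·8/12 = 10/3 kN
Load 2 — triangular load w₀=7 kN/m (0→w₀ over full span):
  R_A = w₀L/6 = 7·12/6 = 14 kN
  R_B = w₀L/3 = 7·12/3 = 28 kN
Load 3 — uniform load w=-18 kN/m over full span:
  R_A = wL/2 = (-18)·12/2 = -108 kN
  R_B = wL/2 = (-18)·12/2 = -108 kN
Superposition: R_A = -277/3 kN, R_B = -230/3 kN

R_A = -277/3 kN, R_B = -230/3 kN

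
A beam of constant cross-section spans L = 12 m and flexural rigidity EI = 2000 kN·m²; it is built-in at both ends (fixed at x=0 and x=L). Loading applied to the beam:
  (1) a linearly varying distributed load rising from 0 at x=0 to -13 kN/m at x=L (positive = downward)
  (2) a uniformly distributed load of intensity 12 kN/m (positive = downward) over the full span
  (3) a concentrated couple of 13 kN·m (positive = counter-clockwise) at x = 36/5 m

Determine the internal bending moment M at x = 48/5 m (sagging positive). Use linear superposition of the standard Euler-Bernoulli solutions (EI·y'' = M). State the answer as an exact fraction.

Load 1 — triangular load w₀=-13 kN/m (0→w₀ over full span):
  M_1 = 3w₀Lx/20 - w₀L²/30 - w₀x³/(6L) = 3·(-13)·12·(48/5)/20 - (-13)·12²/30 - (-13)·(48/5)³/(6·12) = -312/125 kN·m
Load 2 — uniform load w=12 kN/m over full span:
  M_2 = wLx/2 - wL²/12 - wx²/2 = 12·12·(48/5)/2 - 12·12²/12 - 12·(48/5)²/2 = -144/25 kN·m
Load 3 — applied couple M₀=13 kN·m at a=36/5 m (b=L-a=24/5):
  M_3 = R_Ax - M_A - M₀  [x>a] with R_A=39/25, M_A=104/25 = (39/25)·(48/5) - (104/25) - 13 = -273/125 kN·m
Superposition: M = Σ M_i = -261/25 kN·m ≈ -10.440000 kN·m

M(48/5) = -261/25 kN·m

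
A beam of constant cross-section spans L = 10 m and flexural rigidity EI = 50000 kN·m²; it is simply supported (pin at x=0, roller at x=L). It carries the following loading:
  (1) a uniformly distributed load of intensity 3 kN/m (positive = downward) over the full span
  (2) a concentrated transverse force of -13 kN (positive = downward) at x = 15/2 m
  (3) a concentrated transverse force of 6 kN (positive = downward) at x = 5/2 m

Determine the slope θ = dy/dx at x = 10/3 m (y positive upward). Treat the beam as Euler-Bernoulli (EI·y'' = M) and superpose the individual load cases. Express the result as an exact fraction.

Load 1 — uniform load w=3 kN/m over full span:
  θ_1 = -w(L³-6Lx²+4x³)/(24EI) = -3·(10³-6·10·(10/3)²+4·(10/3)³)/(24·50000) = -13/10800 rad
Load 2 — point force P=-13 kN at a=15/2 m (b=L-a=5/2):
  θ_2 = -Pb(L²-b²-3x²)/(6LEI)  [x≤a] = -(-13)·(5/2)·(10²-(5/2)²-3·(10/3)²)/(6·10·50000) = 377/576000 rad
Load 3 — point force P=6 kN at a=5/2 m (b=L-a=15/2):
  θ_3 = -Pa(2L²-6Lx+3x²+a²)/(6LEI)  [x>a] = -6·(5/2)·(2·10²-6·10·(10/3)+3·(10/3)²+(5/2)²)/(6·10·50000) = -19/96000 rad
Superposition: θ = Σ θ_i = -1291/1728000 rad ≈ -0.000747 rad

θ(10/3) = -1291/1728000 rad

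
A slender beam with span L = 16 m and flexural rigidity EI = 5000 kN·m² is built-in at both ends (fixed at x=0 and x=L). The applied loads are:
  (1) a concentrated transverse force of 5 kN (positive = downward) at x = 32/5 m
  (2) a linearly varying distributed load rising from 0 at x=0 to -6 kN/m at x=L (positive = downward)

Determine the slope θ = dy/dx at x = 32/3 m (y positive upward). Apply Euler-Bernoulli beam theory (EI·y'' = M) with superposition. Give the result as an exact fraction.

θ(32/3) = -13888/1265625 rad

Load 1 — point force P=5 kN at a=32/5 m (b=L-a=48/5):
  θ_1 = Pa²(L-x)(2bL-(3b+a)(L-x))/(2L³EI)  [x>a] = 5·(32/5)²·(16-(32/3))·(2·(48/5)·16-(3·(48/5)+(32/5))·(16-(32/3)))/(2·16³·5000) = 448/140625 rad
Load 2 — triangular load w₀=-6 kN/m (0→w₀ over full span):
  θ_2 = -w₀(2x(L-x)(L-2x)(x+2L)+x²(L-x)²)/(120LEI) = -(-6)·(2·(32/3)·(16-(32/3))·(16-2·(32/3))·((32/3)+2·16)+(32/3)²·(16-(32/3))²)/(120·16·5000) = -3584/253125 rad
Superposition: θ = Σ θ_i = -13888/1265625 rad ≈ -0.010973 rad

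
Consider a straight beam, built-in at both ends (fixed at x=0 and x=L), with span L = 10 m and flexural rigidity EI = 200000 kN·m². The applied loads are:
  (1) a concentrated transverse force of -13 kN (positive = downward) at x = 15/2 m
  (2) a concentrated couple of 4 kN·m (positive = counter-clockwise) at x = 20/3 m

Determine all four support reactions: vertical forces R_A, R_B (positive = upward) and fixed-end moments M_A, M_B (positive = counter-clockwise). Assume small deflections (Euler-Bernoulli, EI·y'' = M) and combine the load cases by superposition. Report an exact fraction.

R_A = -719/480 kN, M_A = -457/96 kN·m, R_B = -5521/480 kN, M_B = 585/32 kN·m

Load 1 — point force P=-13 kN at a=15/2 m (b=L-a=5/2):
  R_A = Pb²(3a+b)/L³ = (-13)·(5/2)²·(3·(15/2)+(5/2))/10³ = -65/32 kN
  M_A = Pab²/L² = (-13)·(15/2)·(5/2)²/10² = -195/32 kN·m
  R_B = Pa²(a+3b)/L³ = (-13)·(15/2)²·((15/2)+3·(5/2))/10³ = -351/32 kN
  M_B = -Pa²b/L² = -(-13)·(15/2)²·(5/2)/10² = 585/32 kN·m
Load 2 — applied couple M₀=4 kN·m at a=20/3 m (b=L-a=10/3):
  R_A = 6M₀ab/L³ = 6·4·(20/3)·(10/3)/10³ = 8/15 kN
  M_A = M₀b(2a-b)/L² = 4·(10/3)·(2·(20/3)-(10/3))/10² = 4/3 kN·m
  R_B = -6M₀ab/L³ = -6·4·(20/3)·(10/3)/10³ = -8/15 kN
  M_B = M₀a(2b-a)/L² = 4·(20/3)·(2·(10/3)-(20/3))/10² = 0 kN·m
Superposition: R_A = -719/480 kN, M_A = -457/96 kN·m, R_B = -5521/480 kN, M_B = 585/32 kN·m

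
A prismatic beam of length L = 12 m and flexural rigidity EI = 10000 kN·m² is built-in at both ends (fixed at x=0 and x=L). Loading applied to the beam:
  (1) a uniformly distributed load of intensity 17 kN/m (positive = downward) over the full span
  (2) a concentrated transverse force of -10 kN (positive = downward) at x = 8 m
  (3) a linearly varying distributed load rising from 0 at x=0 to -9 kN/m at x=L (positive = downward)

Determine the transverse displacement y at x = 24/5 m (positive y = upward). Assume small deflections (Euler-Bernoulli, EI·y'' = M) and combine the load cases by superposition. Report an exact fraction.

y(24/5) = -1688744/29296875 m

Load 1 — uniform load w=17 kN/m over full span:
  y_1 = -wx²(L-x)²/(24EI) = -17·(24/5)²·(12-(24/5))²/(24·10000) = -33048/390625 m
Load 2 — point force P=-10 kN at a=8 m (b=L-a=4):
  y_2 = -Pb²x²(3aL-(3a+b)x)/(6L³EI)  [x≤a] = -(-10)·4²·(24/5)²·(3·8·12-(3·8+4)·(24/5))/(6·12³·10000) = 256/46875 m
Load 3 — triangular load w₀=-9 kN/m (0→w₀ over full span):
  y_3 = -w₀x²(L-x)²(x+2L)/(120LEI) = -(-9)·(24/5)²·(12-(24/5))²·((24/5)+2·12)/(120·12·10000) = 209952/9765625 m
Superposition: y = Σ y_i = -1688744/29296875 m ≈ -0.057642 m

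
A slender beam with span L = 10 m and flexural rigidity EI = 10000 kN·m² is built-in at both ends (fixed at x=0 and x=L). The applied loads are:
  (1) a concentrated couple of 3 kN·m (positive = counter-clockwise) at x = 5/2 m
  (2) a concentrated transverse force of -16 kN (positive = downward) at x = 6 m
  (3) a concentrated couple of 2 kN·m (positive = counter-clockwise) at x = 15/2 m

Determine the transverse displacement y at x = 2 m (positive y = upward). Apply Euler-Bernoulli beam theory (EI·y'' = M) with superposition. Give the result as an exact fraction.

Load 1 — applied couple M₀=3 kN·m at a=5/2 m (b=L-a=15/2):
  y_1 = (R_Ax³/6 - M_Ax²/2)/EI  [x≤a] with R_A=27/80, M_A=-9/16 = ((27/80)·2³/6 - (-9/16)·2²/2)/10000 = 63/400000 m
Load 2 — point force P=-16 kN at a=6 m (b=L-a=4):
  y_2 = -Pb²x²(3aL-(3a+b)x)/(6L³EI)  [x≤a] = -(-16)·4²·2²·(3·6·10-(3·6+4)·2)/(6·10³·10000) = 544/234375 m
Load 3 — applied couple M₀=2 kN·m at a=15/2 m (b=L-a=5/2):
  y_3 = (R_Ax³/6 - M_Ax²/2)/EI  [x≤a] with R_A=9/40, M_A=5/8 = ((9/40)·2³/6 - (5/8)·2²/2)/10000 = -19/200000 m
Superposition: y = Σ y_i = 71507/30000000 m ≈ 0.002384 m

y(2) = 71507/30000000 m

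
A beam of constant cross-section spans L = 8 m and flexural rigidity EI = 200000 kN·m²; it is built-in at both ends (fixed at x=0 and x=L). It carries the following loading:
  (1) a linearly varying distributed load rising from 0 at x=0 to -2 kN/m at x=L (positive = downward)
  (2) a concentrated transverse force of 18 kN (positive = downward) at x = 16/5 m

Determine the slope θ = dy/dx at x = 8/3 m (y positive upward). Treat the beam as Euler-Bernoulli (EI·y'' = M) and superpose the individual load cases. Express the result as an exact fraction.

Load 1 — triangular load w₀=-2 kN/m (0→w₀ over full span):
  θ_1 = -w₀(2x(L-x)(L-2x)(x+2L)+x²(L-x)²)/(120LEI) = -(-2)·(2·(8/3)·(8-(8/3))·(8-2·(8/3))·((8/3)+2·8)+(8/3)²·(8-(8/3))²)/(120·8·200000) = 64/3796875 rad
Load 2 — point force P=18 kN at a=16/5 m (b=L-a=24/5):
  θ_2 = -Pb²x(2aL-(3a+b)x)/(2L³EI)  [x≤a] = -18·(24/5)²·(8/3)·(2·(16/5)·8-(3·(16/5)+(24/5))·(8/3))/(2·8³·200000) = -27/390625 rad
Superposition: θ = Σ θ_i = -4961/94921875 rad ≈ -0.000052 rad

θ(8/3) = -4961/94921875 rad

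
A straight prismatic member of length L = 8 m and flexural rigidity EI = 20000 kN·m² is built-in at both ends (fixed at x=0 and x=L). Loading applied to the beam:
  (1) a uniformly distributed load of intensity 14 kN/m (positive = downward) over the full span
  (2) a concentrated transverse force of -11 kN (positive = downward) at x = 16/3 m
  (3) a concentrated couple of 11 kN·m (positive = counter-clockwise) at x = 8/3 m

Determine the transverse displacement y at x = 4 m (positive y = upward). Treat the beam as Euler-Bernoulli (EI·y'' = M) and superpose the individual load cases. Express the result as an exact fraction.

Load 1 — uniform load w=14 kN/m over full span:
  y_1 = -wx²(L-x)²/(24EI) = -14·4²·(8-4)²/(24·20000) = -14/1875 m
Load 2 — point force P=-11 kN at a=16/3 m (b=L-a=8/3):
  y_2 = -Pb²x²(3aL-(3a+b)x)/(6L³EI)  [x≤a] = -(-11)·(8/3)²·4²·(3·(16/3)·8-(3·(16/3)+(8/3))·4)/(6·8³·20000) = 11/10125 m
Load 3 — applied couple M₀=11 kN·m at a=8/3 m (b=L-a=16/3):
  y_3 = (R_Ax³/6 - M_Ax²/2 - M₀(x-a)²/2)/EI  [x>a] with R_A=11/6, M_A=0 = ((11/6)·4³/6 - 0·4²/2 - 11·(4-(8/3))²/2)/20000 = 11/22500 m
Superposition: y = Σ y_i = -1193/202500 m ≈ -0.005891 m

y(4) = -1193/202500 m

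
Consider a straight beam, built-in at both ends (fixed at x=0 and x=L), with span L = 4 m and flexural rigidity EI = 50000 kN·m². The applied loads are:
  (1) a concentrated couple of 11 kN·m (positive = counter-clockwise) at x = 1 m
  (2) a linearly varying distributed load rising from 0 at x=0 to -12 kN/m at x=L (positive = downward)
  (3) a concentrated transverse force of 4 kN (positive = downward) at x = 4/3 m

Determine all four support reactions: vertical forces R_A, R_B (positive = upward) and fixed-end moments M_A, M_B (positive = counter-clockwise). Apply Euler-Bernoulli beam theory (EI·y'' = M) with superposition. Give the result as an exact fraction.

Load 1 — applied couple M₀=11 kN·m at a=1 m (b=L-a=3):
  R_A = 6M₀ab/L³ = 6·11·1·3/4³ = 99/32 kN
  M_A = M₀b(2a-b)/L² = 11·3·(2·1-3)/4² = -33/16 kN·m
  R_B = -6M₀ab/L³ = -6·11·1·3/4³ = -99/32 kN
  M_B = M₀a(2b-a)/L² = 11·1·(2·3-1)/4² = 55/16 kN·m
Load 2 — triangular load w₀=-12 kN/m (0→w₀ over full span):
  R_A = 3w₀L/20 = 3·(-12)·4/20 = -36/5 kN
  M_A = w₀L²/30 = (-12)·4²/30 = -32/5 kN·m
  R_B = 7w₀L/20 = 7·(-12)·4/20 = -84/5 kN
  M_B = -w₀L²/20 = -(-12)·4²/20 = 48/5 kN·m
Load 3 — point force P=4 kN at a=4/3 m (b=L-a=8/3):
  R_A = Pb²(3a+b)/L³ = 4·(8/3)²·(3·(4/3)+(8/3))/4³ = 80/27 kN
  M_A = Pab²/L² = 4·(4/3)·(8/3)²/4² = 64/27 kN·m
  R_B = Pa²(a+3b)/L³ = 4·(4/3)²·((4/3)+3·(8/3))/4³ = 28/27 kN
  M_B = -Pa²b/L² = -4·(4/3)²·(8/3)/4² = -32/27 kN·m
Superposition: R_A = -4939/4320 kN, M_A = -13159/2160 kN·m, R_B = -81461/4320 kN, M_B = 25601/2160 kN·m

R_A = -4939/4320 kN, M_A = -13159/2160 kN·m, R_B = -81461/4320 kN, M_B = 25601/2160 kN·m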